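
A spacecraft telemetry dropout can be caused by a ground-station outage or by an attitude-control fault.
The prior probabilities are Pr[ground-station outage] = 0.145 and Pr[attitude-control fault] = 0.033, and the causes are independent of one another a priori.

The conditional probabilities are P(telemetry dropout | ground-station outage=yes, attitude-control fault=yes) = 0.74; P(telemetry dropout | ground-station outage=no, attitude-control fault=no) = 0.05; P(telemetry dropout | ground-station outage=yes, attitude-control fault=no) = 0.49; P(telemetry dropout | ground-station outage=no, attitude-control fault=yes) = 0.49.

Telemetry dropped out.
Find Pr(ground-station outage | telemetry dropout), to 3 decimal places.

Pr(ground-station outage | telemetry dropout) ≈ 0.567

Numerator (weight on configurations with ground-station outage): 0.068705 + 0.003541 = 0.072246
The normalizing constant is 0.05·0.855·0.967 + 0.49·0.855·0.033 + 0.49·0.145·0.967 + 0.74·0.145·0.033 = 0.127410
Posterior = 0.072246 / 0.127410 ≈ 0.567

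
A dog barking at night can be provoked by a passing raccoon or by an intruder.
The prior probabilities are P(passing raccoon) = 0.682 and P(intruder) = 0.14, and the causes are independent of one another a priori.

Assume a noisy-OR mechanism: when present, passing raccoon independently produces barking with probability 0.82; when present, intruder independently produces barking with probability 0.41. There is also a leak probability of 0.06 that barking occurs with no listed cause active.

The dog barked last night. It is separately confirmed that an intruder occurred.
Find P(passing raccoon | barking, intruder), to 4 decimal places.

Under noisy-OR, P(barking | causes) = 1 − (1−0.06)·∏(1−qᵢ) over the active causes.
Numerator (weight on configurations with passing raccoon): 0.900172*0.682 = 0.613917
Denominator P(barking | intruder): 0.4454*0.318 + 0.900172*0.682 = 0.755554
P(passing raccoon | barking, intruder) = 0.613917/0.755554 ≈ 0.8125

P(passing raccoon | barking, intruder) ≈ 0.8125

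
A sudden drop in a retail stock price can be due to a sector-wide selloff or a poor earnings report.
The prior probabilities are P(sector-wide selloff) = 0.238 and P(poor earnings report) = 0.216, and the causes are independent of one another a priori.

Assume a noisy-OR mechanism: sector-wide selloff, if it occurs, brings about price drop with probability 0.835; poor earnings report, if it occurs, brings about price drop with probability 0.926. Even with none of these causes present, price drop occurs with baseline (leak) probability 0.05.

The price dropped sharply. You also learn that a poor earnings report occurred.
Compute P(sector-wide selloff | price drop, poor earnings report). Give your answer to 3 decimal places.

Under noisy-OR, P(price drop | causes) = 1 − (1−0.05)·∏(1−qᵢ) over the active causes.
Sum P(price drop|·) weighted by the priors over both values of sector-wide selloff:
  P(price drop | poor earnings report) = 0.9297×0.762 + 0.988401×0.238
        = 0.708431 + 0.235239 = 0.943670
Configurations with sector-wide selloff contribute 0.235239, so
  P(sector-wide selloff | price drop, poor earnings report) = 0.235239 / 0.943670 ≈ 0.249

P(sector-wide selloff | price drop, poor earnings report) ≈ 0.249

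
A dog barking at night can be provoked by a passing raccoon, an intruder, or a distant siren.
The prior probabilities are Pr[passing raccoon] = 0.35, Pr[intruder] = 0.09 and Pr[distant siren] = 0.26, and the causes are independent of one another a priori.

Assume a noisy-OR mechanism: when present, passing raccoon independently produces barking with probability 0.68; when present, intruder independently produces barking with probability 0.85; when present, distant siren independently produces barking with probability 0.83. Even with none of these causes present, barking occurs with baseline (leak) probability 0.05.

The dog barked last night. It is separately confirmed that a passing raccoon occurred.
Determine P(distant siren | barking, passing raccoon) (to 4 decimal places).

P(distant siren | barking, passing raccoon) ≈ 0.3175

Under noisy-OR, P(barking | causes) = 1 − (1−0.05)·∏(1−qᵢ) over the active causes.
Sum P(barking|·) weighted by the priors over the 4 (intruder, distant siren) configurations:
  P(barking | passing raccoon) = 0.696*0.91*0.74 + 0.94832*0.91*0.26 + 0.9544*0.09*0.74 + 0.992248*0.09*0.26
        = 0.468686 + 0.224373 + 0.063563 + 0.023219 = 0.779841
Configurations with distant siren contribute 0.247592, so
  P(distant siren | barking, passing raccoon) = 0.247592 / 0.779841 ≈ 0.3175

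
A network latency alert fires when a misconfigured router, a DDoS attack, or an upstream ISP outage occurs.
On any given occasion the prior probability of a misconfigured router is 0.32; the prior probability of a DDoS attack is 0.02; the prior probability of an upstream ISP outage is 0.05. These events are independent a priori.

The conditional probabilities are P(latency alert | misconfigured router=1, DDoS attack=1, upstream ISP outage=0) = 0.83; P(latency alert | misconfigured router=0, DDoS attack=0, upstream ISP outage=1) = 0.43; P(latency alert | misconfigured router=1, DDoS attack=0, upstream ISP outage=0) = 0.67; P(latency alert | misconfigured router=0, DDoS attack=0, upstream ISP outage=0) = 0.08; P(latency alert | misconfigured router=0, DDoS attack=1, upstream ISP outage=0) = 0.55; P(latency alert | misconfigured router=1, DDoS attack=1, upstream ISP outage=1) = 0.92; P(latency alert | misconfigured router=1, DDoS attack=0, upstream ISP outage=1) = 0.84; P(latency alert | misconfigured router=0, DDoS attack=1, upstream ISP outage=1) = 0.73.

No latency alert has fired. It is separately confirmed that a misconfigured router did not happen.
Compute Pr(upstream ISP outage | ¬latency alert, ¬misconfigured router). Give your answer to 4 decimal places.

Enumerate the 4 (DDoS attack, upstream ISP outage) configurations and weight by the priors:
  P(¬latency alert | ¬misconfigured router) = 0.92·0.98·0.95 + 0.57·0.98·0.05 + 0.45·0.02·0.95 + 0.27·0.02·0.05
        = 0.856520 + 0.027930 + 0.008550 + 0.000270 = 0.893270
The terms with upstream ISP outage present sum to 0.028200, so
  P(upstream ISP outage | ¬latency alert, ¬misconfigured router) = 0.028200 / 0.893270 ≈ 0.0316

Pr(upstream ISP outage | ¬latency alert, ¬misconfigured router) ≈ 0.0316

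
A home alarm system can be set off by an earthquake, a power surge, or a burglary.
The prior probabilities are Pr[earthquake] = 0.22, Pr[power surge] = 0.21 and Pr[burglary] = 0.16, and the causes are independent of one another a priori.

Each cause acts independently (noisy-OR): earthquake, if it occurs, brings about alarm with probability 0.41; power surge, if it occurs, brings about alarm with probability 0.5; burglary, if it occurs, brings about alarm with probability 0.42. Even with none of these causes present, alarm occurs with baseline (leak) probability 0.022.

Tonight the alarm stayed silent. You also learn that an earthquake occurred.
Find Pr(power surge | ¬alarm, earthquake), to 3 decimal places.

Under noisy-OR, P(alarm | causes) = 1 − (1−0.022)·∏(1−qᵢ) over the active causes.
By total probability over the 4 (power surge, burglary) configurations:
  P(¬alarm | earthquake) = 0.57702·0.79·0.84 + 0.334672·0.79·0.16 + 0.28851·0.21·0.84 + 0.167336·0.21·0.16
        = 0.382910 + 0.042303 + 0.050893 + 0.005622 = 0.481728
Configurations with power surge contribute 0.056515, so
  P(power surge | ¬alarm, earthquake) = 0.056515 / 0.481728 ≈ 0.117

Pr(power surge | ¬alarm, earthquake) ≈ 0.117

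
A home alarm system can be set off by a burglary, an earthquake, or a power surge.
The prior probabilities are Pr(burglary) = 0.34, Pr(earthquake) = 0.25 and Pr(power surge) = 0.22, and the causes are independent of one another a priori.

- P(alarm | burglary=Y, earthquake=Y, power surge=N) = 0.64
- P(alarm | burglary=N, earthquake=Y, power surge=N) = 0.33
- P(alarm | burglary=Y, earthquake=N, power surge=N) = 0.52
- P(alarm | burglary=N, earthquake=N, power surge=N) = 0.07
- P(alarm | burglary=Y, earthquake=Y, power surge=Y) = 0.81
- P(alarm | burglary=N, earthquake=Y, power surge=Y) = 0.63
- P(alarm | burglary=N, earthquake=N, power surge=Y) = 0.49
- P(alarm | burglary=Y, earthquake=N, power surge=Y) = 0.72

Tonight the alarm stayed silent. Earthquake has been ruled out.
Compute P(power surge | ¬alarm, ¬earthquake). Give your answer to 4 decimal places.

P(power surge | ¬alarm, ¬earthquake) ≈ 0.1355

Numerator (weight on configurations with power surge): 0.074052 + 0.020944 = 0.094996
Denominator P(¬alarm | ¬earthquake): 0.93×0.66×0.78 + 0.51×0.66×0.22 + 0.48×0.34×0.78 + 0.28×0.34×0.22 = 0.701056
P(power surge | ¬alarm, ¬earthquake) = 0.094996/0.701056 ≈ 0.1355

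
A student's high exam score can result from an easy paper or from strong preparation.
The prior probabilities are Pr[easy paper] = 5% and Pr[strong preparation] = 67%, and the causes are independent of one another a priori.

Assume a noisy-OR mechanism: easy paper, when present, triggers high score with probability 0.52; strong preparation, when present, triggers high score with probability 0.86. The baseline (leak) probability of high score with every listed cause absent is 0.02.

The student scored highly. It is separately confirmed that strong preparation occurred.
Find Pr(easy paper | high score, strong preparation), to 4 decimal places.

Pr(easy paper | high score, strong preparation) ≈ 0.0539

Under noisy-OR, P(high score | causes) = 1 − (1−0.02)·∏(1−qᵢ) over the active causes.
Enumerate both values of easy paper and weight by the priors:
  P(high score | strong preparation) = 0.8628·0.95 + 0.934144·0.05
        = 0.819660 + 0.046707 = 0.866367
Keeping only the easy paper-present terms gives 0.046707, so
  P(easy paper | high score, strong preparation) = 0.046707 / 0.866367 ≈ 0.0539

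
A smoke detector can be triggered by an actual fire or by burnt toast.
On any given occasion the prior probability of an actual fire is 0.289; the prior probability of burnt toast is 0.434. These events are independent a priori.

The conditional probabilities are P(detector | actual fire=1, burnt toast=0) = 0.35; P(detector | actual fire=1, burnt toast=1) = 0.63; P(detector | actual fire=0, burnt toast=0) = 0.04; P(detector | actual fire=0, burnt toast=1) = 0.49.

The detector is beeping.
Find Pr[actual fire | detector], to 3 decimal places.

P(detector) = 0.04×0.711×0.566 + 0.49×0.711×0.434 + 0.35×0.289×0.566 + 0.63×0.289×0.434 = 0.016097 + 0.151201 + 0.057251 + 0.079018 = 0.303567
Restricting to configurations with actual fire present: 0.057251 + 0.079018 = 0.136269.
Hence the posterior is 0.136269/0.303567 ≈ 0.449.

Pr[actual fire | detector] ≈ 0.449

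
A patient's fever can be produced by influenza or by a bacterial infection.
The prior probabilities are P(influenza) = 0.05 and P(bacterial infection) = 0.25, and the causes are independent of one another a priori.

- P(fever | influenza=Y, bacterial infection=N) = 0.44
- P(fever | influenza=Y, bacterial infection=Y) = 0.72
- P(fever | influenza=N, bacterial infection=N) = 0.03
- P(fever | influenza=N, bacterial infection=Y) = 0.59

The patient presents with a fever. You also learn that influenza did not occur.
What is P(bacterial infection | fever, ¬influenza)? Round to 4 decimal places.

P(bacterial infection | fever, ¬influenza) ≈ 0.8676

Sum P(fever|·) weighted by the priors over both values of bacterial infection:
  P(fever | ¬influenza) = 0.03·0.75 + 0.59·0.25
        = 0.022500 + 0.147500 = 0.170000
Keeping only the bacterial infection-present terms gives 0.147500, so
  P(bacterial infection | fever, ¬influenza) = 0.147500 / 0.170000 ≈ 0.8676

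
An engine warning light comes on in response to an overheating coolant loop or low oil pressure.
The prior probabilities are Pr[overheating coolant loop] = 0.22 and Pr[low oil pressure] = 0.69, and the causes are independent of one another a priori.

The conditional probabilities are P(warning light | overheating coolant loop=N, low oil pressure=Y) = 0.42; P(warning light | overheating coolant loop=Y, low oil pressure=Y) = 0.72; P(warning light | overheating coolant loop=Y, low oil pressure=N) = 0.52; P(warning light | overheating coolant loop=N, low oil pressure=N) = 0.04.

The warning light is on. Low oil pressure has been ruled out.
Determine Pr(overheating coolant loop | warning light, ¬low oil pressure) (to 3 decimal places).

Pr(overheating coolant loop | warning light, ¬low oil pressure) ≈ 0.786

Enumerate both values of overheating coolant loop and weight by the priors:
  P(warning light | ¬low oil pressure) = 0.04*0.78 + 0.52*0.22
        = 0.031200 + 0.114400 = 0.145600
Keeping only the overheating coolant loop-present terms gives 0.114400, so
  P(overheating coolant loop | warning light, ¬low oil pressure) = 0.114400 / 0.145600 ≈ 0.786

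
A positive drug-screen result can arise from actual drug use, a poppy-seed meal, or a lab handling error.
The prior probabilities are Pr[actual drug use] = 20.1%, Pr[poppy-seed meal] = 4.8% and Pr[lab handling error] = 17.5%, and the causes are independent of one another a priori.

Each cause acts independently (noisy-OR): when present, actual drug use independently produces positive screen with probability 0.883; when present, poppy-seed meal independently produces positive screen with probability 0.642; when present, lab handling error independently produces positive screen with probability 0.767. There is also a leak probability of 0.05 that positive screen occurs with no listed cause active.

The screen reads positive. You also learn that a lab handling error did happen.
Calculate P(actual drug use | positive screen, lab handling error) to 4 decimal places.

P(actual drug use | positive screen, lab handling error) ≈ 0.2379

Under noisy-OR, P(positive screen | causes) = 1 − (1−0.05)·∏(1−qᵢ) over the active causes.
P(positive screen | lab handling error) = 0.77865·0.799·0.952 + 0.920757·0.799·0.048 + 0.974102·0.201·0.952 + 0.990729·0.201·0.048 = 0.592279 + 0.035313 + 0.186396 + 0.009559 = 0.823547
Restricting to configurations with actual drug use present: 0.186396 + 0.009559 = 0.195955.
P(actual drug use | positive screen, lab handling error) = 0.195955 / 0.823547 ≈ 0.2379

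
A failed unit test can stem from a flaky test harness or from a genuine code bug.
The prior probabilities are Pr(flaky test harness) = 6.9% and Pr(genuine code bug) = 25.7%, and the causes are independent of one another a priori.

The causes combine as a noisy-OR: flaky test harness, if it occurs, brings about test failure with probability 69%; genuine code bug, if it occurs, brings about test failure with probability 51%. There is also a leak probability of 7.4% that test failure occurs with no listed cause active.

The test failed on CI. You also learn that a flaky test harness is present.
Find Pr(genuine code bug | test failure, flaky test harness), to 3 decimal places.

Pr(genuine code bug | test failure, flaky test harness) ≈ 0.294

Under noisy-OR, P(test failure | causes) = 1 − (1−0.074)·∏(1−qᵢ) over the active causes.
Sum P(test failure|·) weighted by the priors over both values of genuine code bug:
  P(test failure | flaky test harness) = 0.71294·0.743 + 0.859341·0.257
        = 0.529714 + 0.220851 = 0.750565
The terms with genuine code bug present sum to 0.220851, so
  P(genuine code bug | test failure, flaky test harness) = 0.220851 / 0.750565 ≈ 0.294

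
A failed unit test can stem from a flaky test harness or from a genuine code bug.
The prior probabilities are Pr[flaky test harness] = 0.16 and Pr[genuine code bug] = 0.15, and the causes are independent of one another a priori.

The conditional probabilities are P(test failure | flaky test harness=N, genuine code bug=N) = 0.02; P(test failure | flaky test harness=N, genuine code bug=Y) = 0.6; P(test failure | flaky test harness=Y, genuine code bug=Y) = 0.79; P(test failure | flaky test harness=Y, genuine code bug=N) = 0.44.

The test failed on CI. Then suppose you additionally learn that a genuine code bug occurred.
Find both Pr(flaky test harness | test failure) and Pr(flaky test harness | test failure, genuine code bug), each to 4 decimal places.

Pr(flaky test harness | test failure) ≈ 0.4672; Pr(flaky test harness | test failure, genuine code bug) ≈ 0.2005

By total probability over the 4 (flaky test harness, genuine code bug) configurations:
  P(test failure) = 0.02·0.84·0.85 + 0.6·0.84·0.15 + 0.44·0.16·0.85 + 0.79·0.16·0.15
        = 0.014280 + 0.075600 + 0.059840 + 0.018960 = 0.168680
Configurations with flaky test harness contribute 0.078800, so
  P(flaky test harness | test failure) = 0.078800 / 0.168680 ≈ 0.4672

With the extra evidence:
Enumerate both values of flaky test harness and weight by the priors:
  P(test failure | genuine code bug) = 0.6×0.84 + 0.79×0.16
        = 0.504000 + 0.126400 = 0.630400
Configurations with flaky test harness contribute 0.126400, so
  P(flaky test harness | test failure, genuine code bug) = 0.126400 / 0.630400 ≈ 0.2005
Conditioning on genuine code bug lowers the posterior on flaky test harness: the classic explaining-away effect in a common-effect structure.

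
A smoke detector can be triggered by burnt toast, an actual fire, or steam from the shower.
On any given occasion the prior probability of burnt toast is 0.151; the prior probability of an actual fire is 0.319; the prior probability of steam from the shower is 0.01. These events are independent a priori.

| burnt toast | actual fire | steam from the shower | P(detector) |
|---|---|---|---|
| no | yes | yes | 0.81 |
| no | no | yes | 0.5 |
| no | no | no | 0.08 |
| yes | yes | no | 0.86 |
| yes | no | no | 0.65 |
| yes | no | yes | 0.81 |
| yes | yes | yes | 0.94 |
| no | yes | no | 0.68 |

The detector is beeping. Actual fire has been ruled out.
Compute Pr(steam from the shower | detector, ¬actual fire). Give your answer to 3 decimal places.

By total probability over the 4 (burnt toast, steam from the shower) configurations:
  P(detector | ¬actual fire) = 0.08×0.849×0.99 + 0.5×0.849×0.01 + 0.65×0.151×0.99 + 0.81×0.151×0.01
        = 0.067241 + 0.004245 + 0.097169 + 0.001223 = 0.169878
The terms with steam from the shower present sum to 0.005468, so
  P(steam from the shower | detector, ¬actual fire) = 0.005468 / 0.169878 ≈ 0.032

Pr(steam from the shower | detector, ¬actual fire) ≈ 0.032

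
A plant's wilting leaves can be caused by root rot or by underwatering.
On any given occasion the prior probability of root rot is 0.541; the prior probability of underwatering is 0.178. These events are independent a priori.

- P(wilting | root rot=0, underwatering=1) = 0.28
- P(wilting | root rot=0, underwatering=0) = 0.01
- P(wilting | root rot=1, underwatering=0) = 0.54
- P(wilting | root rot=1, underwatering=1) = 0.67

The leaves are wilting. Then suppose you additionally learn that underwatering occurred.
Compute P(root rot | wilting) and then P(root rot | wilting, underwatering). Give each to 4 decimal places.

P(root rot | wilting) ≈ 0.9196; P(root rot | wilting, underwatering) ≈ 0.7382

For the numerator, keep only root rot=true terms: 0.240139 + 0.064520 = 0.304659
The normalizing constant is 0.01·0.459·0.822 + 0.28·0.459·0.178 + 0.54·0.541·0.822 + 0.67·0.541·0.178 = 0.331309
P(root rot | wilting) = 0.304659/0.331309 ≈ 0.9196

Now also conditioning on underwatering=true:
By total probability over both values of root rot:
  P(wilting | underwatering) = 0.28×0.459 + 0.67×0.541
        = 0.128520 + 0.362470 = 0.490990
Keeping only the root rot-present terms gives 0.362470, so
  P(root rot | wilting, underwatering) = 0.362470 / 0.490990 ≈ 0.7382
Conditioning on underwatering lowers the posterior on root rot: the classic explaining-away effect in a common-effect structure.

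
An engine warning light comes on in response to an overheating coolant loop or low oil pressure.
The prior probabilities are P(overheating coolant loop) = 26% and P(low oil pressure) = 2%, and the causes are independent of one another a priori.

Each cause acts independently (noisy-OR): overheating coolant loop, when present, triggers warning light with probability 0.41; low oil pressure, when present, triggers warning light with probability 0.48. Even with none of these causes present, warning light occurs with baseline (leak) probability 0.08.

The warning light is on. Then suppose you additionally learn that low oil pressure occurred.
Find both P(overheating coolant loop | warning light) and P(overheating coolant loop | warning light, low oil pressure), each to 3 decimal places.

P(overheating coolant loop | warning light) ≈ 0.647; P(overheating coolant loop | warning light, low oil pressure) ≈ 0.326

Under noisy-OR, P(warning light | causes) = 1 − (1−0.08)·∏(1−qᵢ) over the active causes.
P(warning light) = 0.08×0.74×0.98 + 0.5216×0.74×0.02 + 0.4572×0.26×0.98 + 0.717744×0.26×0.02 = 0.058016 + 0.007720 + 0.116495 + 0.003732 = 0.185963
The overheating coolant loop-present share is 0.116495 + 0.003732 = 0.120227.
Hence the posterior is 0.120227/0.185963 ≈ 0.647.

Now condition on the additional information:
Enumerate both values of overheating coolant loop and weight by the priors:
  P(warning light | low oil pressure) = 0.5216×0.74 + 0.717744×0.26
        = 0.385984 + 0.186613 = 0.572597
The terms with overheating coolant loop present sum to 0.186613, so
  P(overheating coolant loop | warning light, low oil pressure) = 0.186613 / 0.572597 ≈ 0.326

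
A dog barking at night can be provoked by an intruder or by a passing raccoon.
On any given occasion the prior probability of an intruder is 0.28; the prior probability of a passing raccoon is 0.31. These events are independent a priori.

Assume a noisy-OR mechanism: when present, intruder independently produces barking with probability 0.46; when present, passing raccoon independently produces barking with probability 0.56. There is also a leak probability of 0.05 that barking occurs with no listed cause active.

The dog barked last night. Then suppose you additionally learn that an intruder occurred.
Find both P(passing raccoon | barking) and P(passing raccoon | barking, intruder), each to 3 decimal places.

P(passing raccoon | barking) ≈ 0.624; P(passing raccoon | barking, intruder) ≈ 0.417

Under noisy-OR, P(barking | causes) = 1 − (1−0.05)·∏(1−qᵢ) over the active causes.
By total probability over the 4 (intruder, passing raccoon) configurations:
  P(barking) = 0.05*0.72*0.69 + 0.582*0.72*0.31 + 0.487*0.28*0.69 + 0.77428*0.28*0.31
        = 0.024840 + 0.129902 + 0.094088 + 0.067208 = 0.316038
The terms with passing raccoon present sum to 0.197110, so
  P(passing raccoon | barking) = 0.197110 / 0.316038 ≈ 0.624

Now condition on the additional information:
P(barking | intruder) = 0.487·0.69 + 0.77428·0.31 = 0.336030 + 0.240027 = 0.576057
The passing raccoon-present share is 0.77428·0.31 = 0.240027.
Hence the posterior is 0.240027/0.576057 ≈ 0.417.
— intruder explains away the evidence for passing raccoon.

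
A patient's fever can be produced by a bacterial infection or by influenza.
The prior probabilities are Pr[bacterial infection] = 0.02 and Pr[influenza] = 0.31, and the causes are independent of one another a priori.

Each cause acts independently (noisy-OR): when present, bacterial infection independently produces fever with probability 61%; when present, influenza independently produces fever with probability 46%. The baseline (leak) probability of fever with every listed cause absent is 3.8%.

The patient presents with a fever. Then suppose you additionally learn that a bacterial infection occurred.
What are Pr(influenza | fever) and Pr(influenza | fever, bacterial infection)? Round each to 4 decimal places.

Pr(influenza | fever) ≈ 0.8147; Pr(influenza | fever, bacterial infection) ≈ 0.3644

Under noisy-OR, P(fever | causes) = 1 − (1−0.038)·∏(1−qᵢ) over the active causes.
Numerator (weight on configurations with influenza): 0.145982 + 0.004944 = 0.150926
Normalizer over all consistent configurations: 0.038·0.98·0.69 + 0.48052·0.98·0.31 + 0.62482·0.02·0.69 + 0.797403·0.02·0.31 = 0.185245
P(influenza | fever) = 0.150926/0.185245 ≈ 0.8147

With the extra evidence:
P(fever | bacterial infection) = 0.62482·0.69 + 0.797403·0.31 = 0.431126 + 0.247195 = 0.678321
The influenza-present share is 0.797403·0.31 = 0.247195.
So P(influenza | fever, bacterial infection) = 0.247195/0.678321 ≈ 0.3644.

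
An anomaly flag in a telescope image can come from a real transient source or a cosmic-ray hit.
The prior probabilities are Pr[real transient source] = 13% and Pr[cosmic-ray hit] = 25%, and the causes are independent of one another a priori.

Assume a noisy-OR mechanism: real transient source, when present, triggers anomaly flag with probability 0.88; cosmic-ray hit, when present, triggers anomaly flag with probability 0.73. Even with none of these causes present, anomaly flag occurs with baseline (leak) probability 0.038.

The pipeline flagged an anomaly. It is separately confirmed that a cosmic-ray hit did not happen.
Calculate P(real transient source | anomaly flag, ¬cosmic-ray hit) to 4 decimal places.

P(real transient source | anomaly flag, ¬cosmic-ray hit) ≈ 0.7767

Under noisy-OR, P(anomaly flag | causes) = 1 − (1−0.038)·∏(1−qᵢ) over the active causes.
P(anomaly flag | ¬cosmic-ray hit) = 0.038·0.87 + 0.88456·0.13 = 0.033060 + 0.114993 = 0.148053
The real transient source-present share is 0.88456·0.13 = 0.114993.
Hence the posterior is 0.114993/0.148053 ≈ 0.7767.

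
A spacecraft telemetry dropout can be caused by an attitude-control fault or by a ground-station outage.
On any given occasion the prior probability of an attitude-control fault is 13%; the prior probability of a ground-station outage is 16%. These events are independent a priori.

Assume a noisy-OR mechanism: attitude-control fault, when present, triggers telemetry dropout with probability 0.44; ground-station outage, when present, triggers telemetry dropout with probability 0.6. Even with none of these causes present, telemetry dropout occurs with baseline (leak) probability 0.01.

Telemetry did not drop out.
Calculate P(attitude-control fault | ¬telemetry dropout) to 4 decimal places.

Under noisy-OR, P(telemetry dropout | causes) = 1 − (1−0.01)·∏(1−qᵢ) over the active causes.
P(¬telemetry dropout) = 0.99*0.87*0.84 + 0.396*0.87*0.16 + 0.5544*0.13*0.84 + 0.22176*0.13*0.16 = 0.723492 + 0.055123 + 0.060540 + 0.004613 = 0.843768
Restricting to configurations with attitude-control fault present: 0.060540 + 0.004613 = 0.065153.
So P(attitude-control fault | ¬telemetry dropout) = 0.065153/0.843768 ≈ 0.0772.

P(attitude-control fault | ¬telemetry dropout) ≈ 0.0772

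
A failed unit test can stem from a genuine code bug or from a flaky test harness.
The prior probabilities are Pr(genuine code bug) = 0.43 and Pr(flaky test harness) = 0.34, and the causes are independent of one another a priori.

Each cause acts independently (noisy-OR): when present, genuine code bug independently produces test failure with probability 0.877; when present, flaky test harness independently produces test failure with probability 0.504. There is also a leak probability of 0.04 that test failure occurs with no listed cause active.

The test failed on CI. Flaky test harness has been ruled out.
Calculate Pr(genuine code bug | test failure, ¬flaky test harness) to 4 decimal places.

Under noisy-OR, P(test failure | causes) = 1 − (1−0.04)·∏(1−qᵢ) over the active causes.
P(test failure | ¬flaky test harness) = 0.04·0.57 + 0.88192·0.43 = 0.022800 + 0.379226 = 0.402026
Of this, 0.379226 comes from 0.88192·0.43 (the genuine code bug=true cases).
So P(genuine code bug | test failure, ¬flaky test harness) = 0.379226/0.402026 ≈ 0.9433.

Pr(genuine code bug | test failure, ¬flaky test harness) ≈ 0.9433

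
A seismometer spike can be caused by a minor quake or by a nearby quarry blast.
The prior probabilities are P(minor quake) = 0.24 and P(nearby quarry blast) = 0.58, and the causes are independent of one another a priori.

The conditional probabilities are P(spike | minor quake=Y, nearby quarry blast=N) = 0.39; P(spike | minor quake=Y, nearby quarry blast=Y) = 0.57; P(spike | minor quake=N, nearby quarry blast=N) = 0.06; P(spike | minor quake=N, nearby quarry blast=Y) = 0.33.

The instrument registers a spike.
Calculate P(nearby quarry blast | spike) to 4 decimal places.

Enumerate the 4 (minor quake, nearby quarry blast) configurations and weight by the priors:
  P(spike) = 0.06×0.76×0.42 + 0.33×0.76×0.58 + 0.39×0.24×0.42 + 0.57×0.24×0.58
        = 0.019152 + 0.145464 + 0.039312 + 0.079344 = 0.283272
Keeping only the nearby quarry blast-present terms gives 0.224808, so
  P(nearby quarry blast | spike) = 0.224808 / 0.283272 ≈ 0.7936

P(nearby quarry blast | spike) ≈ 0.7936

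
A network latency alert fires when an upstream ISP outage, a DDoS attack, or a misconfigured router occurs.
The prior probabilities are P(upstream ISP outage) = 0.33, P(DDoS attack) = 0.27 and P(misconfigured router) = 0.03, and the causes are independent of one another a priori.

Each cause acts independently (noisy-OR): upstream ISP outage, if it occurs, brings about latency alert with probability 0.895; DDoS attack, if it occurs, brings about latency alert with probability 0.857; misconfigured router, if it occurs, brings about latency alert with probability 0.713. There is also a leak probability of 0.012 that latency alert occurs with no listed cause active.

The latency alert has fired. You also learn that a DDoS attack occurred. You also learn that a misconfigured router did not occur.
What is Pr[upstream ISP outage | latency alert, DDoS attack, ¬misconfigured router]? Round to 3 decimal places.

Under noisy-OR, P(latency alert | causes) = 1 − (1−0.012)·∏(1−qᵢ) over the active causes.
By total probability over both values of upstream ISP outage:
  P(latency alert | DDoS attack, ¬misconfigured router) = 0.858716×0.67 + 0.985165×0.33
        = 0.575340 + 0.325104 = 0.900444
The terms with upstream ISP outage present sum to 0.325104, so
  P(upstream ISP outage | latency alert, DDoS attack, ¬misconfigured router) = 0.325104 / 0.900444 ≈ 0.361

Pr[upstream ISP outage | latency alert, DDoS attack, ¬misconfigured router] ≈ 0.361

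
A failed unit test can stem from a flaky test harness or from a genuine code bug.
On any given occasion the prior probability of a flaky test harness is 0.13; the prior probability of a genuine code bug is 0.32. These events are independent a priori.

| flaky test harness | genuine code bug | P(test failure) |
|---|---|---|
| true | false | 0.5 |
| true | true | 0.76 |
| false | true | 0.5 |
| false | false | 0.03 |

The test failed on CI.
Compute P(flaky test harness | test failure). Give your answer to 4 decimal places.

P(flaky test harness | test failure) ≈ 0.3257

P(test failure) = 0.03×0.87×0.68 + 0.5×0.87×0.32 + 0.5×0.13×0.68 + 0.76×0.13×0.32 = 0.017748 + 0.139200 + 0.044200 + 0.031616 = 0.232764
The flaky test harness-present share is 0.044200 + 0.031616 = 0.075816.
Hence the posterior is 0.075816/0.232764 ≈ 0.3257.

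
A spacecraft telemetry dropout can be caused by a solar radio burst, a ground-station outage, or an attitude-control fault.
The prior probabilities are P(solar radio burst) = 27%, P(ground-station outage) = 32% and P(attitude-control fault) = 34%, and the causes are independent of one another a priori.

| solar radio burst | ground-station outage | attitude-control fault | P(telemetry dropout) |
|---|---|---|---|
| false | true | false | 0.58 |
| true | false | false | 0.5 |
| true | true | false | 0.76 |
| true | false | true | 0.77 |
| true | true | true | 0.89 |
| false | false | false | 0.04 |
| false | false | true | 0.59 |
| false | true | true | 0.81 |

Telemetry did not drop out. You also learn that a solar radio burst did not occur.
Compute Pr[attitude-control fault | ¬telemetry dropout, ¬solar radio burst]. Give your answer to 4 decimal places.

Pr[attitude-control fault | ¬telemetry dropout, ¬solar radio burst] ≈ 0.1818

For the numerator, keep only attitude-control fault=true terms: 0.094792 + 0.020672 = 0.115464
Normalizer over all consistent configurations: 0.96×0.68×0.66 + 0.41×0.68×0.34 + 0.42×0.32×0.66 + 0.19×0.32×0.34 = 0.635016
Posterior = 0.115464 / 0.635016 ≈ 0.1818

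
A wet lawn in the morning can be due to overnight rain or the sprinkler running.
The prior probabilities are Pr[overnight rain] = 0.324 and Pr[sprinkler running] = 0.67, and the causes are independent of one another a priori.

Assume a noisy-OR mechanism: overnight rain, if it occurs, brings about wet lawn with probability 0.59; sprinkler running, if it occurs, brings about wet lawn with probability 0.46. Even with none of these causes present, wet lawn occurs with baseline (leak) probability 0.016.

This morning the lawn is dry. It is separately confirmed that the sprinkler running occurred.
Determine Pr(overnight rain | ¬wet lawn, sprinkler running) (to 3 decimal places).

Under noisy-OR, P(wet lawn | causes) = 1 − (1−0.016)·∏(1−qᵢ) over the active causes.
Numerator (weight on configurations with overnight rain): 0.217858*0.324 = 0.070586
Denominator P(¬wet lawn | sprinkler running): 0.53136*0.676 + 0.217858*0.324 = 0.429785
P(overnight rain | ¬wet lawn, sprinkler running) = 0.070586/0.429785 ≈ 0.164

Pr(overnight rain | ¬wet lawn, sprinkler running) ≈ 0.164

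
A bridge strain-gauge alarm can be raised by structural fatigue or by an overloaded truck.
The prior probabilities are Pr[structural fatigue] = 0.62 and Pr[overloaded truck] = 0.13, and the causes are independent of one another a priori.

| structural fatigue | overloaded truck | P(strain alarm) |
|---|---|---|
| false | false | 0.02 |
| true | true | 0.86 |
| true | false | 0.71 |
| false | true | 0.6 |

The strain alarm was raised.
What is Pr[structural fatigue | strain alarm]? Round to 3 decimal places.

P(strain alarm) = 0.02·0.38·0.87 + 0.6·0.38·0.13 + 0.71·0.62·0.87 + 0.86·0.62·0.13 = 0.006612 + 0.029640 + 0.382974 + 0.069316 = 0.488542
Restricting to configurations with structural fatigue present: 0.382974 + 0.069316 = 0.452290.
So P(structural fatigue | strain alarm) = 0.452290/0.488542 ≈ 0.926.

Pr[structural fatigue | strain alarm] ≈ 0.926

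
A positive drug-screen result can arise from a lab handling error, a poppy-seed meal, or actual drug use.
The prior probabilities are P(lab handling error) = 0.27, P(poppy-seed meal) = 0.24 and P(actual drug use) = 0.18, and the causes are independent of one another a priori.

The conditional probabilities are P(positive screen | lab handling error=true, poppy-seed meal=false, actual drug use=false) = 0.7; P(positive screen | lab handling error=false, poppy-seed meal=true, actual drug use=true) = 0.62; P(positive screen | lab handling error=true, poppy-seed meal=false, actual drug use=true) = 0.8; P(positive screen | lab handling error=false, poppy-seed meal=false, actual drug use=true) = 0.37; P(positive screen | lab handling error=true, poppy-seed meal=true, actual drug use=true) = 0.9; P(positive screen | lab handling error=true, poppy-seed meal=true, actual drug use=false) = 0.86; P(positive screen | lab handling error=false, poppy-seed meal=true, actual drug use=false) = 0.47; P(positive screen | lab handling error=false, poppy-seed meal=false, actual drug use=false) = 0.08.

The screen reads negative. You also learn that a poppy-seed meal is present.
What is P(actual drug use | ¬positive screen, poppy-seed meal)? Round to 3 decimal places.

P(¬positive screen | poppy-seed meal) = 0.53×0.73×0.82 + 0.38×0.73×0.18 + 0.14×0.27×0.82 + 0.1×0.27×0.18 = 0.317258 + 0.049932 + 0.030996 + 0.004860 = 0.403046
Restricting to configurations with actual drug use present: 0.049932 + 0.004860 = 0.054792.
P(actual drug use | ¬positive screen, poppy-seed meal) = 0.054792 / 0.403046 ≈ 0.136

P(actual drug use | ¬positive screen, poppy-seed meal) ≈ 0.136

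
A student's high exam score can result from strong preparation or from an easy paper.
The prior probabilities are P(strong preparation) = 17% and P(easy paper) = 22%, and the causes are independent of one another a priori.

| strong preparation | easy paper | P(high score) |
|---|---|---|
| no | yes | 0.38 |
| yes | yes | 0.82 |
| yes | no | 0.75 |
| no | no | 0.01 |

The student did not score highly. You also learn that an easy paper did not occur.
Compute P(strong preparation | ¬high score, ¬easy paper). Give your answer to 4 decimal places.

P(strong preparation | ¬high score, ¬easy paper) ≈ 0.0492

Sum P(¬high score|·) weighted by the priors over both values of strong preparation:
  P(¬high score | ¬easy paper) = 0.99*0.83 + 0.25*0.17
        = 0.821700 + 0.042500 = 0.864200
Configurations with strong preparation contribute 0.042500, so
  P(strong preparation | ¬high score, ¬easy paper) = 0.042500 / 0.864200 ≈ 0.0492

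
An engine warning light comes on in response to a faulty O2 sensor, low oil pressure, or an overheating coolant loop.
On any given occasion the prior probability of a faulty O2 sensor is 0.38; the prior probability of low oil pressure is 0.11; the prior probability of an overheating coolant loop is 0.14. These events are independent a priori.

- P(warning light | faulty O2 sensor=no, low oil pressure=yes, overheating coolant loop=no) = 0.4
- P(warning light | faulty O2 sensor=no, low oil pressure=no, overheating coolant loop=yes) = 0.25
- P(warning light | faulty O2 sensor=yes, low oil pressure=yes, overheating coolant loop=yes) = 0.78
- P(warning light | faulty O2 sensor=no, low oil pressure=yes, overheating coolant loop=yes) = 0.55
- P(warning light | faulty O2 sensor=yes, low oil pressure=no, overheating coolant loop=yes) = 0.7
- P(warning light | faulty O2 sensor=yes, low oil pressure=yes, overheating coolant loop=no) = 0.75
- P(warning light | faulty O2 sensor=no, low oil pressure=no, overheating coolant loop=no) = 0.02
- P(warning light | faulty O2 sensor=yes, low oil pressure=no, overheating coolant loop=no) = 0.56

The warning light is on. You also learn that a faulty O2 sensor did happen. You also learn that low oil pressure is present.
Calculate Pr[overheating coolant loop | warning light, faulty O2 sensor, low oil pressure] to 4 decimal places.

P(warning light | faulty O2 sensor, low oil pressure) = 0.75·0.86 + 0.78·0.14 = 0.645000 + 0.109200 = 0.754200
Restricting to configurations with overheating coolant loop present: 0.78·0.14 = 0.109200.
Hence the posterior is 0.109200/0.754200 ≈ 0.1448.

Pr[overheating coolant loop | warning light, faulty O2 sensor, low oil pressure] ≈ 0.1448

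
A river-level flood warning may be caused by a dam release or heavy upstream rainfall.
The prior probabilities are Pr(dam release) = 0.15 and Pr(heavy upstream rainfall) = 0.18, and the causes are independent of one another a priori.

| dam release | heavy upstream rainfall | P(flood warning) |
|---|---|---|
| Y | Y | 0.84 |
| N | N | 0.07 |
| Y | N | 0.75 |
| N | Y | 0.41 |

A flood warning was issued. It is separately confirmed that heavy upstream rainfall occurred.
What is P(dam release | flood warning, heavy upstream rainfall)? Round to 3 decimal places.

P(dam release | flood warning, heavy upstream rainfall) ≈ 0.266

P(flood warning | heavy upstream rainfall) = 0.41*0.85 + 0.84*0.15 = 0.348500 + 0.126000 = 0.474500
Of this, 0.126000 comes from 0.84*0.15 (the dam release=true cases).
P(dam release | flood warning, heavy upstream rainfall) = 0.126000 / 0.474500 ≈ 0.266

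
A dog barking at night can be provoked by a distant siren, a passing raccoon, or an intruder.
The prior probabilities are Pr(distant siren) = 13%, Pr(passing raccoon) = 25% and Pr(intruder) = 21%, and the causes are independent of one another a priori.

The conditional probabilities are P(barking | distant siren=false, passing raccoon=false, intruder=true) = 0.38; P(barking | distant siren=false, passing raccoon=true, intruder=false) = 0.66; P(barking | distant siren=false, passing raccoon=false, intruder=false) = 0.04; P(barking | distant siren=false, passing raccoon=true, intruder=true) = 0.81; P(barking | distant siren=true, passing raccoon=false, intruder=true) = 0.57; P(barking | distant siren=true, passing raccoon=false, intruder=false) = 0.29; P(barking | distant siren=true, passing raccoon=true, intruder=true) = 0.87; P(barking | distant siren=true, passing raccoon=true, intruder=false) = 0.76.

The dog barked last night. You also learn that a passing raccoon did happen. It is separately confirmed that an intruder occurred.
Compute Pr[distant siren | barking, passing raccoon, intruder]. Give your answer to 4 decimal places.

Weight on distant siren=true, given the evidence: 0.87*0.13 = 0.113100
The normalizing constant is 0.81*0.87 + 0.87*0.13 = 0.817800
Posterior = 0.113100 / 0.817800 ≈ 0.1383

Pr[distant siren | barking, passing raccoon, intruder] ≈ 0.1383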